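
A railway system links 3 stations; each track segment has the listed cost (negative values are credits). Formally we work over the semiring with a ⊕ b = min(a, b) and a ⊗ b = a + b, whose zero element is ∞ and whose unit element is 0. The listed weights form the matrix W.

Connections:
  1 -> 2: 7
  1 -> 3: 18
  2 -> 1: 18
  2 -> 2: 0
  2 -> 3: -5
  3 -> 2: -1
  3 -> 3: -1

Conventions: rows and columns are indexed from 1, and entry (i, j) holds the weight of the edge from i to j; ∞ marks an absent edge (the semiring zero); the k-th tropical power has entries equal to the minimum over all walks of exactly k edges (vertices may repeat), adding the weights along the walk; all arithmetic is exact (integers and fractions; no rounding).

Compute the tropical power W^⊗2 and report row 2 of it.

W^⊗2:
  [25, 7, 2]
  [18, -6, -6]
  [17, -2, -6]
Answer: row 2 of W^⊗2 = [18, -6, -6]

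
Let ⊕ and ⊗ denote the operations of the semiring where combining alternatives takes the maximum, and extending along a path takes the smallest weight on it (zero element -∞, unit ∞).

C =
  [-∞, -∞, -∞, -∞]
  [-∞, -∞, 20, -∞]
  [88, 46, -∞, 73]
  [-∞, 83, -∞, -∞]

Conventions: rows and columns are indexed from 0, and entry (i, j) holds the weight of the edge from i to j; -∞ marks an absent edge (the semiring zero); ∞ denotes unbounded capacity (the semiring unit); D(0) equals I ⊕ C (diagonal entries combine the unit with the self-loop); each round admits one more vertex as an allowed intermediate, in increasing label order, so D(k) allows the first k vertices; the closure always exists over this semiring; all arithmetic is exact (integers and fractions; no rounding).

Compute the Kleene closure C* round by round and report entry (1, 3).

D(0):
  [∞, -∞, -∞, -∞]
  [-∞, ∞, 20, -∞]
  [88, 46, ∞, 73]
  [-∞, 83, -∞, ∞]
D(1):
  [∞, -∞, -∞, -∞]
  [-∞, ∞, 20, -∞]
  [88, 46, ∞, 73]
  [-∞, 83, -∞, ∞]
D(2):
  [∞, -∞, -∞, -∞]
  [-∞, ∞, 20, -∞]
  [88, 46, ∞, 73]
  [-∞, 83, 20, ∞]
D(3):
  [∞, -∞, -∞, -∞]
  [20, ∞, 20, 20]
  [88, 46, ∞, 73]
  [20, 83, 20, ∞]
D(4):
  [∞, -∞, -∞, -∞]
  [20, ∞, 20, 20]
  [88, 73, ∞, 73]
  [20, 83, 20, ∞]
Answer: C*[1][3] = 20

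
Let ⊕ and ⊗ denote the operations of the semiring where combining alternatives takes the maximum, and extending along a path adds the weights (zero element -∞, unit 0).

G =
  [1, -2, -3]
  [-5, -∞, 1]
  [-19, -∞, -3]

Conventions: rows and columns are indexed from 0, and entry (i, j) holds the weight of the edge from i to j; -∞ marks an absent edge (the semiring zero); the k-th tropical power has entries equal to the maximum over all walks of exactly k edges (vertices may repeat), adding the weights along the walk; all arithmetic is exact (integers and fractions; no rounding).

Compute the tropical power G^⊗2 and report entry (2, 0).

G^⊗2:
  [2, -1, -1]
  [-4, -7, -2]
  [-18, -21, -6]
Key observation: the optimum is the walk 2->0->0, with weight (-19) + 1 = -18.
Optimal value attained by: walk 2->0->0.
Answer: (G^⊗2)[2][0] = -18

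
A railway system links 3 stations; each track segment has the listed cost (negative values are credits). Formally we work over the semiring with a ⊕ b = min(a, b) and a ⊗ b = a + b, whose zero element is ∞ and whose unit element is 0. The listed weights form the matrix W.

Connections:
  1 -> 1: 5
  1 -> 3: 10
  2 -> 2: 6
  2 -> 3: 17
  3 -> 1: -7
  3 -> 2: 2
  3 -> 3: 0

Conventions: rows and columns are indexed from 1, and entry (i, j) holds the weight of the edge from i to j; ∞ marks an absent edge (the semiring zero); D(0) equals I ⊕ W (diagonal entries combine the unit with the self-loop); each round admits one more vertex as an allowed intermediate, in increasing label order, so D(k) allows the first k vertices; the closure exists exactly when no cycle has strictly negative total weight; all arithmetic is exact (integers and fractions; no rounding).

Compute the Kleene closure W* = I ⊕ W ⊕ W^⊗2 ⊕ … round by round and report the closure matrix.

D(0):
  [0, ∞, 10]
  [∞, 0, 17]
  [-7, 2, 0]
D(1):
  [0, ∞, 10]
  [∞, 0, 17]
  [-7, 2, 0]
D(2):
  [0, ∞, 10]
  [∞, 0, 17]
  [-7, 2, 0]
D(3):
  [0, 12, 10]
  [10, 0, 17]
  [-7, 2, 0]
Answer: W* = [[0, 12, 10], [10, 0, 17], [-7, 2, 0]]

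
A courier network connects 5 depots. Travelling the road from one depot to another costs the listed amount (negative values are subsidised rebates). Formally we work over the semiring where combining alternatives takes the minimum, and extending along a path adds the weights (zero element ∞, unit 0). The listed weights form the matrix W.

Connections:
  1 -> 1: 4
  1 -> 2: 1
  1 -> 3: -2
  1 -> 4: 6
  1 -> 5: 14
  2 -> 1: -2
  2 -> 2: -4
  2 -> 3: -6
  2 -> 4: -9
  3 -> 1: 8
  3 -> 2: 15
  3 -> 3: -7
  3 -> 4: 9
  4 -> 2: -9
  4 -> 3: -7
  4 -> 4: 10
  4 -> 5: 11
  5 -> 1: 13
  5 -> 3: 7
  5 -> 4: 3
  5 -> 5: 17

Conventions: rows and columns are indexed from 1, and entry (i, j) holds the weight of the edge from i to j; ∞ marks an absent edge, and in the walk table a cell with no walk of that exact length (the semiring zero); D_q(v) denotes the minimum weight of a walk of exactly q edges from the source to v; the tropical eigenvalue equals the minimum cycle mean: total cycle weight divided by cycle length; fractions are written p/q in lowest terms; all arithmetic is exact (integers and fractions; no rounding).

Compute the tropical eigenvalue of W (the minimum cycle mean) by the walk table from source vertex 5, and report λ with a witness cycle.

q=0: [∞, ∞, ∞, ∞, 0]
q=1: [13, ∞, 7, 3, 17]
q=2: [15, -6, -4, 13, 14]
q=3: [-8, -10, -12, -15, 24]
q=4: [-12, -24, -22, -19, -4]
q=5: [-26, -28, -30, -33, -8]
Optimal cycle mean attained by: cycle 2->4->2, total (-9) + (-9), length 2.
Answer: λ = -9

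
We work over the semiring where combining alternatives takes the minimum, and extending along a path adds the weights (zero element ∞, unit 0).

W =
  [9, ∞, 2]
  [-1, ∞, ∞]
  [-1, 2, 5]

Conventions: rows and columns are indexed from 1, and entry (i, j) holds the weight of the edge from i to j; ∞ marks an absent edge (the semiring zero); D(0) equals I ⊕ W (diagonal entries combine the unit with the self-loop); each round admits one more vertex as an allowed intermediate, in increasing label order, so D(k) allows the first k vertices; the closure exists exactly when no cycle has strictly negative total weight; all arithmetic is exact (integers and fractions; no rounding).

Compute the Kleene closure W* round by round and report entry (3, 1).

D(0):
  [0, ∞, 2]
  [-1, 0, ∞]
  [-1, 2, 0]
D(1):
  [0, ∞, 2]
  [-1, 0, 1]
  [-1, 2, 0]
D(2):
  [0, ∞, 2]
  [-1, 0, 1]
  [-1, 2, 0]
D(3):
  [0, 4, 2]
  [-1, 0, 1]
  [-1, 2, 0]
Answer: W*[3][1] = -1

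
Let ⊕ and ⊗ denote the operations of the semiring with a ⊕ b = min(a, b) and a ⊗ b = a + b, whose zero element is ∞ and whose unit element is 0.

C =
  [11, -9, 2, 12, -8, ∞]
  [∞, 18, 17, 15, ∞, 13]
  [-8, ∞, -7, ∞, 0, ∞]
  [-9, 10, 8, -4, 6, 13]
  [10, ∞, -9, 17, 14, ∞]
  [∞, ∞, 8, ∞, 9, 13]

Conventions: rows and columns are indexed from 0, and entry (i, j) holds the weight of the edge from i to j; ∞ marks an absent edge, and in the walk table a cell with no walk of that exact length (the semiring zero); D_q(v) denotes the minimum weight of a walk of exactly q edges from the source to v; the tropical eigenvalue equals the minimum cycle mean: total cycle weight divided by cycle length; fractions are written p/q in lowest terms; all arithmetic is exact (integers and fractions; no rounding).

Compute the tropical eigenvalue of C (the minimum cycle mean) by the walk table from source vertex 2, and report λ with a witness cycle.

q=0: [∞, ∞, 0, ∞, ∞, ∞]
q=1: [-8, ∞, -7, ∞, 0, ∞]
q=2: [-15, -17, -14, 4, -16, ∞]
q=3: [-22, -24, -25, -3, -23, -4]
q=4: [-33, -31, -32, -10, -30, -11]
q=5: [-40, -42, -39, -21, -41, -18]
q=6: [-47, -49, -50, -28, -48, -29]
Optimal cycle mean attained by: cycle 0->4->2->0, total (-8) + (-9) + (-8), length 3.
Answer: λ = -25/3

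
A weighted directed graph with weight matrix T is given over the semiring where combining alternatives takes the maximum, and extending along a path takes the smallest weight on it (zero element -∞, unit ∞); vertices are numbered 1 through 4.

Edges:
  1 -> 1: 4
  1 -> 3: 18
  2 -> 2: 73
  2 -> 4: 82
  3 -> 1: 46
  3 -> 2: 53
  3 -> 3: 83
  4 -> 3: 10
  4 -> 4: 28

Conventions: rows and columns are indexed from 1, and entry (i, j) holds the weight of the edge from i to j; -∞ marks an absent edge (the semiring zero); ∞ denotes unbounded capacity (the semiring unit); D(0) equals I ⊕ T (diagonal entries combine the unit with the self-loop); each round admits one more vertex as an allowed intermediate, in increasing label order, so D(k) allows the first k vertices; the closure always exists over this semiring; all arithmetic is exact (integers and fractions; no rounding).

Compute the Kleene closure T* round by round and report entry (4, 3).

D(0):
  [∞, -∞, 18, -∞]
  [-∞, ∞, -∞, 82]
  [46, 53, ∞, -∞]
  [-∞, -∞, 10, ∞]
D(1):
  [∞, -∞, 18, -∞]
  [-∞, ∞, -∞, 82]
  [46, 53, ∞, -∞]
  [-∞, -∞, 10, ∞]
D(2):
  [∞, -∞, 18, -∞]
  [-∞, ∞, -∞, 82]
  [46, 53, ∞, 53]
  [-∞, -∞, 10, ∞]
D(3):
  [∞, 18, 18, 18]
  [-∞, ∞, -∞, 82]
  [46, 53, ∞, 53]
  [10, 10, 10, ∞]
D(4):
  [∞, 18, 18, 18]
  [10, ∞, 10, 82]
  [46, 53, ∞, 53]
  [10, 10, 10, ∞]
Answer: T*[4][3] = 10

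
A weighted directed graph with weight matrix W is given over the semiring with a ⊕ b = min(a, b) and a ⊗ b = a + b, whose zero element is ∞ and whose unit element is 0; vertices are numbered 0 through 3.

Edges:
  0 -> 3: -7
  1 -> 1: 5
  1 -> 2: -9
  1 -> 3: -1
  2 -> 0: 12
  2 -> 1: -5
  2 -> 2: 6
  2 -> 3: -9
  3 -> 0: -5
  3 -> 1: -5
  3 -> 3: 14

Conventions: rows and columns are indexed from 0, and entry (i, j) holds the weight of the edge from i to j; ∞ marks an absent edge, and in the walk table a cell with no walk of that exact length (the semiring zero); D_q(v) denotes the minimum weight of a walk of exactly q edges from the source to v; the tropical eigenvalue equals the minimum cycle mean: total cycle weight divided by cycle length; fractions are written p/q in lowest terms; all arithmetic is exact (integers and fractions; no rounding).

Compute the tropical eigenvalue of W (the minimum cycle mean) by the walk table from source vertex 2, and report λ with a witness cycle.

q=0: [∞, ∞, 0, ∞]
q=1: [12, -5, 6, -9]
q=2: [-14, -14, -14, -6]
q=3: [-11, -19, -23, -23]
q=4: [-28, -28, -28, -32]
Optimal cycle mean attained by: cycle 1->2->3->1, total (-9) + (-9) + (-5), length 3.
Answer: λ = -23/3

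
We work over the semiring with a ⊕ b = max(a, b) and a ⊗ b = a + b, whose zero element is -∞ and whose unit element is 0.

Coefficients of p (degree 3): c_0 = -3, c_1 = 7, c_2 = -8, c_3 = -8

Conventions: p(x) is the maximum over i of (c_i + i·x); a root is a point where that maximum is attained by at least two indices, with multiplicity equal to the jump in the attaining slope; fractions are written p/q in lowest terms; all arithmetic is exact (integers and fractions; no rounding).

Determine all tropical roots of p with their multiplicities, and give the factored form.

hull edge (i=0, c=-3) to (i=1, c=7): slope 10, span 1
hull edge (i=1, c=7) to (i=3, c=-8): slope -15/2, span 2
Factored form: p(x) = -8 ⊗ (x ⊕ (-10)) ⊗ (x ⊕ 15/2) ⊗ (x ⊕ 15/2)
Answer: roots = -10 (mult 1), 15/2 (mult 2)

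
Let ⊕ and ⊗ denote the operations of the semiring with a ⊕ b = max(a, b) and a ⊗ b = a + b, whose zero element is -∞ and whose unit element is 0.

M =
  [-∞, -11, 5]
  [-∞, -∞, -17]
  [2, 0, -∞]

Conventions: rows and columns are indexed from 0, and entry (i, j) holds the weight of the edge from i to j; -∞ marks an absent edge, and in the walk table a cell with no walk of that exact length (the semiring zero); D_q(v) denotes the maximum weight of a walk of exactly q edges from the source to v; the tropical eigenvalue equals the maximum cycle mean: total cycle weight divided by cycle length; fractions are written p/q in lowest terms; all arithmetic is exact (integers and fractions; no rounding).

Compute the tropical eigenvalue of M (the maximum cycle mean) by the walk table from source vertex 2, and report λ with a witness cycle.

q=0: [-∞, -∞, 0]
q=1: [2, 0, -∞]
q=2: [-∞, -9, 7]
q=3: [9, 7, -26]
Optimal cycle mean attained by: cycle 0->2->0, total 5 + 2, length 2.
Answer: λ = 7/2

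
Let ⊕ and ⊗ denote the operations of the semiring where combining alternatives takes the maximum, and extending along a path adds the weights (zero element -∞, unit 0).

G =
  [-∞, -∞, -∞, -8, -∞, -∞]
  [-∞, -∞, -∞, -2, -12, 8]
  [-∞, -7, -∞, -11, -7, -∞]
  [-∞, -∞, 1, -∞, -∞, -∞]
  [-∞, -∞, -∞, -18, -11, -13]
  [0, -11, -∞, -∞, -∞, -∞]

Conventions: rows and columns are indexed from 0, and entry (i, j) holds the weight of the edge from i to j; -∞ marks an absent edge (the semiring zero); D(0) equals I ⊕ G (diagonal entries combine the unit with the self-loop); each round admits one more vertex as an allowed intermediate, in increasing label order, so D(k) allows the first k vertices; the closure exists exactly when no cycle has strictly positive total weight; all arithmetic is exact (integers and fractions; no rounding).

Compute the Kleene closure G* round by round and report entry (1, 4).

D(0):
  [0, -∞, -∞, -8, -∞, -∞]
  [-∞, 0, -∞, -2, -12, 8]
  [-∞, -7, 0, -11, -7, -∞]
  [-∞, -∞, 1, 0, -∞, -∞]
  [-∞, -∞, -∞, -18, 0, -13]
  [0, -11, -∞, -∞, -∞, 0]
D(1):
  [0, -∞, -∞, -8, -∞, -∞]
  [-∞, 0, -∞, -2, -12, 8]
  [-∞, -7, 0, -11, -7, -∞]
  [-∞, -∞, 1, 0, -∞, -∞]
  [-∞, -∞, -∞, -18, 0, -13]
  [0, -11, -∞, -8, -∞, 0]
D(2):
  [0, -∞, -∞, -8, -∞, -∞]
  [-∞, 0, -∞, -2, -12, 8]
  [-∞, -7, 0, -9, -7, 1]
  [-∞, -∞, 1, 0, -∞, -∞]
  [-∞, -∞, -∞, -18, 0, -13]
  [0, -11, -∞, -8, -23, 0]
D(3):
  [0, -∞, -∞, -8, -∞, -∞]
  [-∞, 0, -∞, -2, -12, 8]
  [-∞, -7, 0, -9, -7, 1]
  [-∞, -6, 1, 0, -6, 2]
  [-∞, -∞, -∞, -18, 0, -13]
  [0, -11, -∞, -8, -23, 0]
D(4):
  [0, -14, -7, -8, -14, -6]
  [-∞, 0, -1, -2, -8, 8]
  [-∞, -7, 0, -9, -7, 1]
  [-∞, -6, 1, 0, -6, 2]
  [-∞, -24, -17, -18, 0, -13]
  [0, -11, -7, -8, -14, 0]
D(5):
  [0, -14, -7, -8, -14, -6]
  [-∞, 0, -1, -2, -8, 8]
  [-∞, -7, 0, -9, -7, 1]
  [-∞, -6, 1, 0, -6, 2]
  [-∞, -24, -17, -18, 0, -13]
  [0, -11, -7, -8, -14, 0]
D(6):
  [0, -14, -7, -8, -14, -6]
  [8, 0, 1, 0, -6, 8]
  [1, -7, 0, -7, -7, 1]
  [2, -6, 1, 0, -6, 2]
  [-13, -24, -17, -18, 0, -13]
  [0, -11, -7, -8, -14, 0]
Answer: G*[1][4] = -6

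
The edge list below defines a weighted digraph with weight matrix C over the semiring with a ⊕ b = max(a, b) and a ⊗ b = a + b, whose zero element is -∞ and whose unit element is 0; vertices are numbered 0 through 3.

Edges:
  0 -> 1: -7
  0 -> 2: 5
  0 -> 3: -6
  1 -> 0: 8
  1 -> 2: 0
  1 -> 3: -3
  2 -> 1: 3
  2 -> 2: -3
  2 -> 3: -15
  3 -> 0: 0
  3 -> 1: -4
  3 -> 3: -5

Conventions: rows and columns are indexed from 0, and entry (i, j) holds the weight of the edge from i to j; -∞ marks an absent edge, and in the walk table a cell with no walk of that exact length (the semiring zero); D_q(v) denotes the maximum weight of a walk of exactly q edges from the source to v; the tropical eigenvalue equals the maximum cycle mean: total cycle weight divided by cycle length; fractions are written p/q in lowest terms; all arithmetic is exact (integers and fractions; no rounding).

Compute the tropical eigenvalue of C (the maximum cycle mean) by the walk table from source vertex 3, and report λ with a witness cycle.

q=0: [-∞, -∞, -∞, 0]
q=1: [0, -4, -∞, -5]
q=2: [4, -7, 5, -6]
q=3: [1, 8, 9, -2]
q=4: [16, 12, 8, 5]
Optimal cycle mean attained by: cycle 0->2->1->0, total 5 + 3 + 8, length 3.
Answer: λ = 16/3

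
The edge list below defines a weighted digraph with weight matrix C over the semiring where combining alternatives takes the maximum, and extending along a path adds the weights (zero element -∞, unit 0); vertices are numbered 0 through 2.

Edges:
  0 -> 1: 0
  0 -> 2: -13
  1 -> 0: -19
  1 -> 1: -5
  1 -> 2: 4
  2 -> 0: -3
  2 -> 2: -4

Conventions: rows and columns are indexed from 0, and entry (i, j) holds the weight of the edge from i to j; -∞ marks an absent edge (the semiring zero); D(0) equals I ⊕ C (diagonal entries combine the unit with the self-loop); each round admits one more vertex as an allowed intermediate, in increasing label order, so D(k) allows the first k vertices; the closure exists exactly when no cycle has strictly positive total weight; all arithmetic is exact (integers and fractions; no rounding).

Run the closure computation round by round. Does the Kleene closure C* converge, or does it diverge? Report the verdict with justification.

D(0):
  [0, 0, -13]
  [-19, 0, 4]
  [-3, -∞, 0]
D(1):
  [0, 0, -13]
  [-19, 0, 4]
  [-3, -3, 0]
Detection: at round 2, diagonal entry (2, 2) turns strictly positive.
Key observation: the cycle 2->0->1->2 has total weight (-3) + 0 + 4, which is strictly positive.
Answer: DIVERGES — positive cycle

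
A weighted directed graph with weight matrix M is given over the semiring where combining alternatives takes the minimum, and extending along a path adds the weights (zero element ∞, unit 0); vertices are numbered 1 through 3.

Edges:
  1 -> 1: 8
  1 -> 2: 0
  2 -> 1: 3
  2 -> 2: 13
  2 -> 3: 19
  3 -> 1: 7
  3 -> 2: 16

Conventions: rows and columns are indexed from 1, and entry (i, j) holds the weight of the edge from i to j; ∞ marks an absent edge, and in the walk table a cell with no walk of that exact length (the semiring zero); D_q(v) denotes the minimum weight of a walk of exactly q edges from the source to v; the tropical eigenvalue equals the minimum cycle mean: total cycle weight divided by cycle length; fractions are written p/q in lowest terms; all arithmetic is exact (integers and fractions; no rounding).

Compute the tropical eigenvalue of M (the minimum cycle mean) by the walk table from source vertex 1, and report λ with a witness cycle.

q=0: [0, ∞, ∞]
q=1: [8, 0, ∞]
q=2: [3, 8, 19]
q=3: [11, 3, 27]
Optimal cycle mean attained by: cycle 1->2->1, total 0 + 3, length 2.
Answer: λ = 3/2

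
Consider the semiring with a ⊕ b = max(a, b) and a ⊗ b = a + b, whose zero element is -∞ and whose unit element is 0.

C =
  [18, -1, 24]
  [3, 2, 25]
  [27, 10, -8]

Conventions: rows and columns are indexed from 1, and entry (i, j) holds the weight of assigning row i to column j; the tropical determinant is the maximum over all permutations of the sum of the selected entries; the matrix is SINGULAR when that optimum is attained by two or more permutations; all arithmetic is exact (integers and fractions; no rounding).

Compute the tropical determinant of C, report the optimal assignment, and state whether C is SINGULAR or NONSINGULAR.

σ = (1, 2, 3): 18 + 2 + (-8) = 12
σ = (1, 3, 2): 18 + 25 + 10 = 53
σ = (2, 1, 3): (-1) + 3 + (-8) = -6
σ = (2, 3, 1): (-1) + 25 + 27 = 51
σ = (3, 1, 2): 24 + 3 + 10 = 37
σ = (3, 2, 1): 24 + 2 + 27 = 53
Optimal value attained by: σ = (1, 3, 2).
Answer: det⊕(C) = 53; verdict: SINGULAR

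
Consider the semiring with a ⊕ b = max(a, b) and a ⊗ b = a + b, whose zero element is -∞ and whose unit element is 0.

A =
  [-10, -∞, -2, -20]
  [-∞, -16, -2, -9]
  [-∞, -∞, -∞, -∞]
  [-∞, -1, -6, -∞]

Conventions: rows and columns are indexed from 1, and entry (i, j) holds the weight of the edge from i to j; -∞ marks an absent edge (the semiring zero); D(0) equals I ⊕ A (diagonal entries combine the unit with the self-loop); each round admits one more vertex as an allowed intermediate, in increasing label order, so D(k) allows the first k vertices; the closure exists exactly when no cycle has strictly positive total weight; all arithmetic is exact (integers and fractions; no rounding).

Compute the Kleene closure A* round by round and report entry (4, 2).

D(0):
  [0, -∞, -2, -20]
  [-∞, 0, -2, -9]
  [-∞, -∞, 0, -∞]
  [-∞, -1, -6, 0]
D(1):
  [0, -∞, -2, -20]
  [-∞, 0, -2, -9]
  [-∞, -∞, 0, -∞]
  [-∞, -1, -6, 0]
D(2):
  [0, -∞, -2, -20]
  [-∞, 0, -2, -9]
  [-∞, -∞, 0, -∞]
  [-∞, -1, -3, 0]
D(3):
  [0, -∞, -2, -20]
  [-∞, 0, -2, -9]
  [-∞, -∞, 0, -∞]
  [-∞, -1, -3, 0]
D(4):
  [0, -21, -2, -20]
  [-∞, 0, -2, -9]
  [-∞, -∞, 0, -∞]
  [-∞, -1, -3, 0]
Answer: A*[4][2] = -1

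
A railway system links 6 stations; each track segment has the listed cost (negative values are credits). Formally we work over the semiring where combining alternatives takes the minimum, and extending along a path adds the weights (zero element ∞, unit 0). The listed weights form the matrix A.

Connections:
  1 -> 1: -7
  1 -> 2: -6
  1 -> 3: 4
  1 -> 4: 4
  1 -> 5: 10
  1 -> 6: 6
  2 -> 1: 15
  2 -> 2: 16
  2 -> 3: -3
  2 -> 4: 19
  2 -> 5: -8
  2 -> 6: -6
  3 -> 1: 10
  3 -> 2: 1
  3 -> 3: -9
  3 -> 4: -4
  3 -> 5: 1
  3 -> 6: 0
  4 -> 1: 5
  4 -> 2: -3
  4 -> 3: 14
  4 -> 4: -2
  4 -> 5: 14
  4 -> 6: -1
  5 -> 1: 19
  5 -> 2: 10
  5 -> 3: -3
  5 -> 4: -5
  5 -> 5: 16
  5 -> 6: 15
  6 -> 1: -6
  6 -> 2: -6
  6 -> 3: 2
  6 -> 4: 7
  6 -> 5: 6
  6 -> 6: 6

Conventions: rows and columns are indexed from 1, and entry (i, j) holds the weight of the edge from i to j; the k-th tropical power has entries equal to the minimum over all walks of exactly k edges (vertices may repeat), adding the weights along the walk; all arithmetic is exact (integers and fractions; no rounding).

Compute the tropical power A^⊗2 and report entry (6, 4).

A^⊗2:
  [-14, -13, -9, -3, -14, -12]
  [-12, -12, -12, -13, -2, -3]
  [-6, -8, -18, -13, -8, -9]
  [-7, -7, -6, -4, -11, -9]
  [0, -8, -12, -7, -2, -6]
  [-13, -12, -9, -2, -14, -12]
Key observation: the optimum is the walk 6->1->4, with weight (-6) + 4 = -2.
Optimal value attained by: walk 6->1->4.
Answer: (A^⊗2)[6][4] = -2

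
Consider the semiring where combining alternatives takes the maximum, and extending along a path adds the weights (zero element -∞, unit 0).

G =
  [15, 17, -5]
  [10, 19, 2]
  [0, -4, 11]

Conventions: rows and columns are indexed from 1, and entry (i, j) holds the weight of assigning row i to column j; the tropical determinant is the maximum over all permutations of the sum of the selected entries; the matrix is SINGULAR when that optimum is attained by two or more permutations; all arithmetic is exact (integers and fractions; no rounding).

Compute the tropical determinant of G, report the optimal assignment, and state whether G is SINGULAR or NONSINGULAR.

σ = (1, 2, 3): 15 + 19 + 11 = 45
σ = (1, 3, 2): 15 + 2 + (-4) = 13
σ = (2, 1, 3): 17 + 10 + 11 = 38
σ = (2, 3, 1): 17 + 2 + 0 = 19
σ = (3, 1, 2): (-5) + 10 + (-4) = 1
σ = (3, 2, 1): (-5) + 19 + 0 = 14
Optimal value attained by: σ = (1, 2, 3).
Answer: det⊕(G) = 45; verdict: NONSINGULAR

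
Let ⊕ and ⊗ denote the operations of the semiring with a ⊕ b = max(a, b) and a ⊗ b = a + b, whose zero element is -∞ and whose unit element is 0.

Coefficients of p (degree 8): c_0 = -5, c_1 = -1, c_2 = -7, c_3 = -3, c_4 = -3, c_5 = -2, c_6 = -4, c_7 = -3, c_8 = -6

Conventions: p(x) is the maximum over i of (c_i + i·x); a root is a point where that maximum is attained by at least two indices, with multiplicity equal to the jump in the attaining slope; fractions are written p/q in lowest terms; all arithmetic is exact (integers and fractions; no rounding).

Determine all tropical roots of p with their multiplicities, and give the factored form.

hull edge (i=0, c=-5) to (i=1, c=-1): slope 4, span 1
hull edge (i=1, c=-1) to (i=5, c=-2): slope -1/4, span 4
hull edge (i=5, c=-2) to (i=7, c=-3): slope -1/2, span 2
hull edge (i=7, c=-3) to (i=8, c=-6): slope -3, span 1
Factored form: p(x) = -6 ⊗ (x ⊕ (-4)) ⊗ (x ⊕ 1/4) ⊗ (x ⊕ 1/4) ⊗ (x ⊕ 1/4) ⊗ (x ⊕ 1/4) ⊗ (x ⊕ 1/2) ⊗ (x ⊕ 1/2) ⊗ (x ⊕ 3)
Answer: roots = -4 (mult 1), 1/4 (mult 4), 1/2 (mult 2), 3 (mult 1)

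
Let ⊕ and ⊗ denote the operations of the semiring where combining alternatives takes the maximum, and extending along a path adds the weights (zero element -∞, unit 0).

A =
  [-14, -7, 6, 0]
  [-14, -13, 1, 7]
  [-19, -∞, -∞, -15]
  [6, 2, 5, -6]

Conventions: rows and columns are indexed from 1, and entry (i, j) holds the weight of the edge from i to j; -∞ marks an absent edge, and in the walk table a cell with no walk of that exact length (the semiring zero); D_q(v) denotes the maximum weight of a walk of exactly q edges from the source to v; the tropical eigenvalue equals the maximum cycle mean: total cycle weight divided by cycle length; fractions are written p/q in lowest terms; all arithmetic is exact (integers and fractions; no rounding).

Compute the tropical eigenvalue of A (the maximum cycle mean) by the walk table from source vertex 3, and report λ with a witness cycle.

q=0: [-∞, -∞, 0, -∞]
q=1: [-19, -∞, -∞, -15]
q=2: [-9, -13, -10, -19]
q=3: [-13, -16, -3, -6]
q=4: [0, -4, -1, -9]
Optimal cycle mean attained by: cycle 2->4->2, total 7 + 2, length 2.
Answer: λ = 9/2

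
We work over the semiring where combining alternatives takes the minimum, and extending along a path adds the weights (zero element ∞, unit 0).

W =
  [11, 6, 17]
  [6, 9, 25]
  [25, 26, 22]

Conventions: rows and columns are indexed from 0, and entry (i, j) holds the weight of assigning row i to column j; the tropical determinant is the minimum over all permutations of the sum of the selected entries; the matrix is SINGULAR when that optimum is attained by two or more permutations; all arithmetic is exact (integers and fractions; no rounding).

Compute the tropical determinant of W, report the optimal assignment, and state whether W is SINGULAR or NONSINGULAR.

σ = (0, 1, 2): 11 + 9 + 22 = 42
σ = (0, 2, 1): 11 + 25 + 26 = 62
σ = (1, 0, 2): 6 + 6 + 22 = 34
σ = (1, 2, 0): 6 + 25 + 25 = 56
σ = (2, 0, 1): 17 + 6 + 26 = 49
σ = (2, 1, 0): 17 + 9 + 25 = 51
Optimal value attained by: σ = (1, 0, 2).
Answer: det⊕(W) = 34; verdict: NONSINGULAR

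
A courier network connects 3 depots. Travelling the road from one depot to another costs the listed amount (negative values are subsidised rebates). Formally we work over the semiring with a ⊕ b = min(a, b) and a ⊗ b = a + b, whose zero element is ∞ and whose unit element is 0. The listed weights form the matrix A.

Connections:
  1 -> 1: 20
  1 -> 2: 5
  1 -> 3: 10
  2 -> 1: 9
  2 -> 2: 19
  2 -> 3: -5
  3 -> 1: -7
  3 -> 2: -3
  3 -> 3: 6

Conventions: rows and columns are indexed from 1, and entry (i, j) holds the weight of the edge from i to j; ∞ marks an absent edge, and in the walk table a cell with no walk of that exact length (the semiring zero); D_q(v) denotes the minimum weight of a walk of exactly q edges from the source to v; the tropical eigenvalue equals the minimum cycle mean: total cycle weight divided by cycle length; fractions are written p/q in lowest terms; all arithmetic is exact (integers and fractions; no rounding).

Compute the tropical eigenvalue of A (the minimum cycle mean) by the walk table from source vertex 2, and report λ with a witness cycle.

q=0: [∞, 0, ∞]
q=1: [9, 19, -5]
q=2: [-12, -8, 1]
q=3: [-6, -7, -13]
Optimal cycle mean attained by: cycle 2->3->2, total (-5) + (-3), length 2.
Answer: λ = -4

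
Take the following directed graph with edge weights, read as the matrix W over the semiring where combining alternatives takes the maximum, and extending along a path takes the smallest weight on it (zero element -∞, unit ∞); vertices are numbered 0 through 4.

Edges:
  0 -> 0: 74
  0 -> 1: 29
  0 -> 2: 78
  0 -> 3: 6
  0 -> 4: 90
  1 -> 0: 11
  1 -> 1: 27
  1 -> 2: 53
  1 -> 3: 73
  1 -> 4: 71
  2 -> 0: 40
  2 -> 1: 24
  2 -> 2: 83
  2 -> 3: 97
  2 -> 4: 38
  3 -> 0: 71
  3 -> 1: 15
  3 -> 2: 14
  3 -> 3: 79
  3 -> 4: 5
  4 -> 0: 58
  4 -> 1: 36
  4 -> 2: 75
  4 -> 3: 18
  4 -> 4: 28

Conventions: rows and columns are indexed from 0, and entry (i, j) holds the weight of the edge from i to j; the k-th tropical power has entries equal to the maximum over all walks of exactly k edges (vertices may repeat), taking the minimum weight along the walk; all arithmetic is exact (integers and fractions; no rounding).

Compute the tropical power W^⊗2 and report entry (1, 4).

W^⊗2:
  [74, 36, 78, 78, 74]
  [71, 36, 71, 73, 38]
  [71, 36, 83, 83, 40]
  [71, 29, 71, 79, 71]
  [58, 29, 75, 75, 58]
Key observation: the optimum is the walk 1->2->4, with weight 53 min 38 = 38.
Optimal value attained by: walk 1->2->4.
Answer: (W^⊗2)[1][4] = 38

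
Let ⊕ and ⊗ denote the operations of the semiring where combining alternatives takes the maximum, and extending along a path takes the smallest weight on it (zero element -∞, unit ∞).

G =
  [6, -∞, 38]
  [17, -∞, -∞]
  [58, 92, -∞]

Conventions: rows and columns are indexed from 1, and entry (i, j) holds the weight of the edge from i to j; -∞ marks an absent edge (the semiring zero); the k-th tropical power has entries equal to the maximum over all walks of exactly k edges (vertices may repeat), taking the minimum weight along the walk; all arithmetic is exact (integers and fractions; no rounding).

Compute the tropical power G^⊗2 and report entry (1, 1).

G^⊗2:
  [38, 38, 6]
  [6, -∞, 17]
  [17, -∞, 38]
Key observation: the optimum is the walk 1->3->1, with weight 38 min 58 = 38.
Optimal value attained by: walk 1->3->1.
Answer: (G^⊗2)[1][1] = 38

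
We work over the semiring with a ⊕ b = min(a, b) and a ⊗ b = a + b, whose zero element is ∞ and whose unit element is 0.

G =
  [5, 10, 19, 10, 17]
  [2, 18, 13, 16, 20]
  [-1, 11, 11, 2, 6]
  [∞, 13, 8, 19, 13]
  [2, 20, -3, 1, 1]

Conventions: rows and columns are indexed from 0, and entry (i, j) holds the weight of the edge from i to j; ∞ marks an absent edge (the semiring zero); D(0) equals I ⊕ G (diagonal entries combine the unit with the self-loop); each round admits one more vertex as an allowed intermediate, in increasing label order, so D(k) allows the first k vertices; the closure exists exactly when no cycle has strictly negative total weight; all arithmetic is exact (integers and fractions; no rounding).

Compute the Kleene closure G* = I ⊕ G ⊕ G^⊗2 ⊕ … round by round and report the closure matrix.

D(0):
  [0, 10, 19, 10, 17]
  [2, 0, 13, 16, 20]
  [-1, 11, 0, 2, 6]
  [∞, 13, 8, 0, 13]
  [2, 20, -3, 1, 0]
D(1):
  [0, 10, 19, 10, 17]
  [2, 0, 13, 12, 19]
  [-1, 9, 0, 2, 6]
  [∞, 13, 8, 0, 13]
  [2, 12, -3, 1, 0]
D(2):
  [0, 10, 19, 10, 17]
  [2, 0, 13, 12, 19]
  [-1, 9, 0, 2, 6]
  [15, 13, 8, 0, 13]
  [2, 12, -3, 1, 0]
D(3):
  [0, 10, 19, 10, 17]
  [2, 0, 13, 12, 19]
  [-1, 9, 0, 2, 6]
  [7, 13, 8, 0, 13]
  [-4, 6, -3, -1, 0]
D(4):
  [0, 10, 18, 10, 17]
  [2, 0, 13, 12, 19]
  [-1, 9, 0, 2, 6]
  [7, 13, 8, 0, 13]
  [-4, 6, -3, -1, 0]
D(5):
  [0, 10, 14, 10, 17]
  [2, 0, 13, 12, 19]
  [-1, 9, 0, 2, 6]
  [7, 13, 8, 0, 13]
  [-4, 6, -3, -1, 0]
Answer: G* = [[0, 10, 14, 10, 17], [2, 0, 13, 12, 19], [-1, 9, 0, 2, 6], [7, 13, 8, 0, 13], [-4, 6, -3, -1, 0]]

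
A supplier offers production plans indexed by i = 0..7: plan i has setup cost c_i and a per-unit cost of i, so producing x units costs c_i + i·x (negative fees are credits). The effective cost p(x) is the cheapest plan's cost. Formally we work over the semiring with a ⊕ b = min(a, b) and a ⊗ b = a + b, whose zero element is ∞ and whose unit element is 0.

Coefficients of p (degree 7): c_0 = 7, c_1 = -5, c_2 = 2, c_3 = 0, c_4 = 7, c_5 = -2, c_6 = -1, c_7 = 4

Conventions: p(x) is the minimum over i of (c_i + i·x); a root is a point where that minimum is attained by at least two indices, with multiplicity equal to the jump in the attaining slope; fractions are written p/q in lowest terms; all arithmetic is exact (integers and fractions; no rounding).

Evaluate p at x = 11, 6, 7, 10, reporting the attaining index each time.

p(11) = min(7+0·11=7, -5+1·11=6, 2+2·11=24, 0+3·11=33, 7+4·11=51, -2+5·11=53, -1+6·11=65, 4+7·11=81) = 6 (attained by i=1)
p(6) = min(7+0·6=7, -5+1·6=1, 2+2·6=14, 0+3·6=18, 7+4·6=31, -2+5·6=28, -1+6·6=35, 4+7·6=46) = 1 (attained by i=1)
p(7) = min(7+0·7=7, -5+1·7=2, 2+2·7=16, 0+3·7=21, 7+4·7=35, -2+5·7=33, -1+6·7=41, 4+7·7=53) = 2 (attained by i=1)
p(10) = min(7+0·10=7, -5+1·10=5, 2+2·10=22, 0+3·10=30, 7+4·10=47, -2+5·10=48, -1+6·10=59, 4+7·10=74) = 5 (attained by i=1)
Answer: p(11) = 6; p(6) = 1; p(7) = 2; p(10) = 5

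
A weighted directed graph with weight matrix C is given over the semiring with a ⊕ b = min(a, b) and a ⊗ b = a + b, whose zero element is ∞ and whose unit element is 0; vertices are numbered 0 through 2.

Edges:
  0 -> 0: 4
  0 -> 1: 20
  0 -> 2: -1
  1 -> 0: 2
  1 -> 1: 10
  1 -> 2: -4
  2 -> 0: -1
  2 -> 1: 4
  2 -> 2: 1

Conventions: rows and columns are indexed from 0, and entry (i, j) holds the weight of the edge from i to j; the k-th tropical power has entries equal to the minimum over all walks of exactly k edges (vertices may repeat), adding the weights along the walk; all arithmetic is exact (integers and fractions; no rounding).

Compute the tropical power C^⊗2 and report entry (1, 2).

C^⊗2:
  [-2, 3, 0]
  [-5, 0, -3]
  [0, 5, -2]
Key observation: the optimum is the walk 1->2->2, with weight (-4) + 1 = -3.
Optimal value attained by: walk 1->2->2.
Answer: (C^⊗2)[1][2] = -3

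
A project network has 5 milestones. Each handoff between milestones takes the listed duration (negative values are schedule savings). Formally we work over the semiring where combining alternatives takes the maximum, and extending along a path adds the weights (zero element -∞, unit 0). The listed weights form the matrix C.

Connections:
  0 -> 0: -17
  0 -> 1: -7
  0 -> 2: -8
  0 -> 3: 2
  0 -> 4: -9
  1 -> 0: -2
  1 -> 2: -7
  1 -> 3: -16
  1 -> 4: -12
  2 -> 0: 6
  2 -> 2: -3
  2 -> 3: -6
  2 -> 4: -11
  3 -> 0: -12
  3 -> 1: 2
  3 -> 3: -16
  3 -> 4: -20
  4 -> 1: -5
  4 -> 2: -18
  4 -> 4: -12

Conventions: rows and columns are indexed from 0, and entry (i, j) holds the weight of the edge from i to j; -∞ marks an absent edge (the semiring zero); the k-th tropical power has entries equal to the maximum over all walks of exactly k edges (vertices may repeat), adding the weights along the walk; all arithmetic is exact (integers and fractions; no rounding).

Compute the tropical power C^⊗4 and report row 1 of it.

C^⊗2:
  [-2, 4, -11, -14, -18]
  [-1, -9, -10, 0, -11]
  [3, -1, -2, 8, -3]
  [0, -14, -5, -10, -10]
  [-7, -17, -12, -21, -17]
C^⊗3:
  [2, -9, -3, 0, -8]
  [-4, 2, -9, 1, -10]
  [4, 10, -5, 5, -6]
  [1, -7, -8, 2, -9]
  [-6, -14, -15, -5, -16]
C^⊗4:
  [3, 2, -6, 4, -7]
  [0, 3, -5, -2, -10]
  [8, 7, 3, 6, -2]
  [-2, 4, -7, 3, -8]
  [-9, -3, -14, -4, -15]
Answer: row 1 of C^⊗4 = [0, 3, -5, -2, -10]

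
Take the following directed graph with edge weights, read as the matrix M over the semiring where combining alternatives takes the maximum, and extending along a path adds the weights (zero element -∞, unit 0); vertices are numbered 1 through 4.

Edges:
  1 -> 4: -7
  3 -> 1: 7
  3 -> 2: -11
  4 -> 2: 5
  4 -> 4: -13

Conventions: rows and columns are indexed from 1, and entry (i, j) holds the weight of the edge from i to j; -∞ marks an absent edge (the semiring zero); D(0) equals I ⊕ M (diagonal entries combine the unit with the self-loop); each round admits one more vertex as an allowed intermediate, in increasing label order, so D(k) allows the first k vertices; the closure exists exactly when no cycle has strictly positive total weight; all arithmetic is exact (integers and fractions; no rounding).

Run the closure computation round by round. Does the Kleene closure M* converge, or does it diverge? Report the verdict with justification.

D(0):
  [0, -∞, -∞, -7]
  [-∞, 0, -∞, -∞]
  [7, -11, 0, -∞]
  [-∞, 5, -∞, 0]
D(1):
  [0, -∞, -∞, -7]
  [-∞, 0, -∞, -∞]
  [7, -11, 0, 0]
  [-∞, 5, -∞, 0]
D(2):
  [0, -∞, -∞, -7]
  [-∞, 0, -∞, -∞]
  [7, -11, 0, 0]
  [-∞, 5, -∞, 0]
D(3):
  [0, -∞, -∞, -7]
  [-∞, 0, -∞, -∞]
  [7, -11, 0, 0]
  [-∞, 5, -∞, 0]
D(4):
  [0, -2, -∞, -7]
  [-∞, 0, -∞, -∞]
  [7, 5, 0, 0]
  [-∞, 5, -∞, 0]
Key observation: every diagonal entry stays at the unit through all rounds, so no improving cycle exists.
Answer: CONVERGES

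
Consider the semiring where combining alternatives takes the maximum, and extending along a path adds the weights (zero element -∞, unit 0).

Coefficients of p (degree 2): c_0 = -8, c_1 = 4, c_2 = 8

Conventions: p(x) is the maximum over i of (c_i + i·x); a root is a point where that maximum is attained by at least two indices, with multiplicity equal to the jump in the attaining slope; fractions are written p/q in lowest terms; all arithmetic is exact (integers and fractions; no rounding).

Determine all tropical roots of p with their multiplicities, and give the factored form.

hull edge (i=0, c=-8) to (i=1, c=4): slope 12, span 1
hull edge (i=1, c=4) to (i=2, c=8): slope 4, span 1
Factored form: p(x) = 8 ⊗ (x ⊕ (-12)) ⊗ (x ⊕ (-4))
Answer: roots = -12 (mult 1), -4 (mult 1)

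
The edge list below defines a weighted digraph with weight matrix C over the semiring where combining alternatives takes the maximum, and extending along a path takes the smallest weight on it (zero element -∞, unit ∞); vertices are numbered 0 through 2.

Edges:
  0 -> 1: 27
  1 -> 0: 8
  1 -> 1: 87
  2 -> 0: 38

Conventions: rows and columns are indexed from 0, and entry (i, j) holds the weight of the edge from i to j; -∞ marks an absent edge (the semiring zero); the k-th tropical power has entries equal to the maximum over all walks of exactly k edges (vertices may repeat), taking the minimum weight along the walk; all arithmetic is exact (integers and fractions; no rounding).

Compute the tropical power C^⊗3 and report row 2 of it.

C^⊗2:
  [8, 27, -∞]
  [8, 87, -∞]
  [-∞, 27, -∞]
C^⊗3:
  [8, 27, -∞]
  [8, 87, -∞]
  [8, 27, -∞]
Answer: row 2 of C^⊗3 = [8, 27, -∞]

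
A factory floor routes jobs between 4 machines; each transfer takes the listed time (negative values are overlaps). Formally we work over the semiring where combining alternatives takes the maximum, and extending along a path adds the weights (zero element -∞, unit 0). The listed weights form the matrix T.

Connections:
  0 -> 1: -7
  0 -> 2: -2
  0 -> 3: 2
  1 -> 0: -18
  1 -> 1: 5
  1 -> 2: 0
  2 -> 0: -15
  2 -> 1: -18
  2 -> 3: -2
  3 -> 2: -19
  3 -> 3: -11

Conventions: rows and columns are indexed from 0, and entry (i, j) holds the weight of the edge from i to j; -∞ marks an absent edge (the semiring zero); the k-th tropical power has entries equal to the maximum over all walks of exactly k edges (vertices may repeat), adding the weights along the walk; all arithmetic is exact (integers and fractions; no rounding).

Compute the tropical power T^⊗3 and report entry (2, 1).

T^⊗2:
  [-17, -2, -7, -4]
  [-13, 10, 5, -2]
  [-36, -13, -17, -13]
  [-34, -37, -30, -21]
T^⊗3:
  [-20, 3, -2, -9]
  [-8, 15, 10, 3]
  [-31, -8, -13, -19]
  [-45, -32, -36, -32]
Key observation: the optimum is the walk 2->1->1->1, with weight (-18) + 5 + 5 = -8.
Optimal value attained by: walk 2->1->1->1.
Answer: (T^⊗3)[2][1] = -8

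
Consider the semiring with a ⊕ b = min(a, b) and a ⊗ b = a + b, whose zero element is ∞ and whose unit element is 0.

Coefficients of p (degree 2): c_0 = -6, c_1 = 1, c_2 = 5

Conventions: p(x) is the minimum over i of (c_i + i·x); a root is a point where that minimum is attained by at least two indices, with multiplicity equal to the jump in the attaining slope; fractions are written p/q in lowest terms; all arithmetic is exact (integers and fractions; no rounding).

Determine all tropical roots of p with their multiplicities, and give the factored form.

hull edge (i=0, c=-6) to (i=2, c=5): slope 11/2, span 2
Factored form: p(x) = 5 ⊗ (x ⊕ (-11/2)) ⊗ (x ⊕ (-11/2))
Answer: roots = -11/2 (mult 2)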